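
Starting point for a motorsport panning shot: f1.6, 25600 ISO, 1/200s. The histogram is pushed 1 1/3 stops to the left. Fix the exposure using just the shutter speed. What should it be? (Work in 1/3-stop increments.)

Underexposed by 1 1/3 stops → need 1 1/3 stops brighter.
Shutter speed: 1/200 → 1/160 → 1/125 → 1/100 → 1/80.

1/80s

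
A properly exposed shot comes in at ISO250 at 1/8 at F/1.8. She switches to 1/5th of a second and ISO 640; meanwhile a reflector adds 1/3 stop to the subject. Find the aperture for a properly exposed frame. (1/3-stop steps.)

f/4

Scene light: 1/3 stop brighter.
Shutter speed: 1/8 → 1/6 → 1/5 — 2/3 stop longer (brighter).
ISO: 250 → 320 → 400 → 500 → 640 — 1 1/3 stops raised (brighter).
Net so far: 2 1/3 stops brighter. Aperture: f/1.8 → f/2 → f/2.2 → f/2.5 → f/2.8 → f/3.2 → f/3.5 → f/4.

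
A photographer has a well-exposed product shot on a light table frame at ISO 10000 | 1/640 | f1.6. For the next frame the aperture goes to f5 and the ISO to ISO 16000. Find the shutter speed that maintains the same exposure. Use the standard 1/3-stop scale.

1/100s

Aperture: f/1.6 → f/1.8 → f/2 → f/2.2 → f/2.5 → f/2.8 → f/3.2 → f/3.5 → f/4 → f/4.5 → f/5 — 3 1/3 stops smaller aperture (darker).
ISO: 10000 → 12800 → 16000 — 2/3 stop higher (brighter).
Net change so far: 2 2/3 stops darker. Offset with the shutter speed: 1/640 → 1/500 → 1/400 → 1/320 → 1/250 → 1/200 → 1/160 → 1/125 → 1/100.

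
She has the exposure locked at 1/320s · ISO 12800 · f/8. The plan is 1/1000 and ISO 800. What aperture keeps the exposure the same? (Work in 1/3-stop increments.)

Shutter speed: 1/320 → 1/400 → 1/500 → 1/640 → 1/800 → 1/1000 — 1 2/3 stops shorter (darker).
ISO: 12800 → 10000 → 8000 → 6400 → 5000 → 4000 → 3200 → 2500 → 2000 → 1600 → 1250 → 1000 → 800 — 4 stops dropped (darker).
Net change so far: 5 2/3 stops darker. Offset with the aperture: f/8 → f/7.1 → f/6.3 → f/5.6 → f/5 → f/4.5 → f/4 → f/3.5 → f/3.2 → f/2.8 → f/2.5 → f/2.2 → f/2 → f/1.8 → f/1.6 → f/1.4 → f/1.2 → f/1.1.

f/1.1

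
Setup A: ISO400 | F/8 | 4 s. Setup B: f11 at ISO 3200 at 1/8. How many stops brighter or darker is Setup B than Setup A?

Aperture: f/8 → f/11 — 1 stop smaller aperture (darker).
Shutter speed: 4 → 2 → 1 → 1/2 → 1/4 → 1/8 — 5 stops faster (darker).
ISO: 400 → 800 → 1600 → 3200 — 3 stops raised (brighter).
Net: −1 −5 +3 = −3 stops.

3 stops darker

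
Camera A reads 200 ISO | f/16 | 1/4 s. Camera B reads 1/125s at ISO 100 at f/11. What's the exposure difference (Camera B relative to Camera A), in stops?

Aperture: f/16 → f/11 — 1 stop opened up (brighter).
Shutter speed: 1/4 → 1/8 → 1/15 → 1/30 → 1/60 → 1/125 — 5 stops faster (darker).
ISO: 200 → 100 — 1 stop dropped (darker).
Net: +1 −5 −1 = −5 stops.

5 stops darker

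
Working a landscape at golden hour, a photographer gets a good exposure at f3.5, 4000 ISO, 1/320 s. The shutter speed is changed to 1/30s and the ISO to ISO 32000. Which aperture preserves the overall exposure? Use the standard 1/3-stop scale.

f/32

Shutter speed: 1/320 → 1/250 → 1/200 → 1/160 → 1/125 → 1/100 → 1/80 → 1/60 → 1/50 → 1/40 → 1/30 — 3 1/3 stops slower (brighter).
ISO: 4000 → 5000 → 6400 → 8000 → 10000 → 12800 → 16000 → 20000 → 25600 → 32000 — 3 stops higher (brighter).
Net change so far: 6 1/3 stops brighter. Offset with the aperture: f/3.5 → f/4 → f/4.5 → f/5 → f/5.6 → f/6.3 → f/7.1 → f/8 → f/9 → f/10 → f/11 → f/13 → f/14 → f/16 → f/18 → f/20 → f/22 → f/25 → f/29 → f/32.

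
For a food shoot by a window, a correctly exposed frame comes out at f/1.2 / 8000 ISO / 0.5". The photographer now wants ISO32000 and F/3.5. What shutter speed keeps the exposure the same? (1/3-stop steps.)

1 s

ISO: 8000 → 10000 → 12800 → 16000 → 20000 → 25600 → 32000 — 2 stops higher (brighter).
Aperture: f/1.2 → f/1.4 → f/1.6 → f/1.8 → f/2 → f/2.2 → f/2.5 → f/2.8 → f/3.2 → f/3.5 — 3 stops smaller aperture (darker).
Net change so far: 1 stop darker. Offset with the shutter speed: 0.5 → 0.6 → 0.8 → 1.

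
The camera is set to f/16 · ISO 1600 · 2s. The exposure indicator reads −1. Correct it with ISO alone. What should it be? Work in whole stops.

ISO 3200

Underexposed by 1 stop → need 1 stop brighter.
ISO: 1600 → 3200.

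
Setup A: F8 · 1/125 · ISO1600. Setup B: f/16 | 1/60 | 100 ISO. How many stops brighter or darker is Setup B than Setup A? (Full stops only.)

5 stops darker

Aperture: f/8 → f/11 → f/16 — 2 stops stopped down (darker).
Shutter speed: 1/125 → 1/60 — 1 stop longer (brighter).
ISO: 1600 → 800 → 400 → 200 → 100 — 4 stops lower (darker).
Net: −2 +1 −4 = −5 stops.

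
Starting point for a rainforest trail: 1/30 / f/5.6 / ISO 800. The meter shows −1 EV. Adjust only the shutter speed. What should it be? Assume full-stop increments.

1/15s

Underexposed by 1 stop → need 1 stop brighter.
Shutter speed: 1/30 → 1/15.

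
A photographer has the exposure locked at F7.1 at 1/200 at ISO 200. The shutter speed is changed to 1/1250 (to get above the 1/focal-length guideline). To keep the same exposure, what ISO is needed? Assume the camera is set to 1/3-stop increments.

Shutter speed: 1/200 → 1/250 → 1/320 → 1/400 → 1/500 → 1/640 → 1/800 → 1/1000 → 1/1250 — 2 2/3 stops faster (darker).
Need 2 2/3 stops brighter from the ISO: 200 → 250 → 320 → 400 → 500 → 640 → 800 → 1000 → 1250.

ISO 1250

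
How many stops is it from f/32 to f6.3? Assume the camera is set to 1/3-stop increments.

f/32 → f/29 → f/25 → f/22 → f/20 → f/18 → f/16 → f/14 → f/13 → f/11 → f/10 → f/9 → f/8 → f/7.1 → f/6.3 — count the steps: 14 third-stops = 4 2/3 stops.

4 2/3 stops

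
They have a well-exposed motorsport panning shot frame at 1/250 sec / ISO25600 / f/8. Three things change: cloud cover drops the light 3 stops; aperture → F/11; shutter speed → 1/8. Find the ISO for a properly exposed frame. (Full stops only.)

ISO 12800

Scene light: 3 stops darker.
Aperture: f/8 → f/11 — 1 stop narrower (darker).
Shutter speed: 1/250 → 1/125 → 1/60 → 1/30 → 1/15 → 1/8 — 5 stops slower (brighter).
Net so far: 1 stop brighter. ISO: 25600 → 12800.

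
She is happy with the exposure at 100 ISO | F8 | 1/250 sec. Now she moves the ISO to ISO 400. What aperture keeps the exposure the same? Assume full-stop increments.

f/16

ISO: 100 → 200 → 400 — 2 stops raised (brighter).
Need 2 stops darker from the aperture: f/8 → f/11 → f/16.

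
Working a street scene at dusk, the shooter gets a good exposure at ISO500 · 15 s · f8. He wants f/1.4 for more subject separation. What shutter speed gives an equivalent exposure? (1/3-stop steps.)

Aperture: f/8 → f/7.1 → f/6.3 → f/5.6 → f/5 → f/4.5 → f/4 → f/3.5 → f/3.2 → f/2.8 → f/2.5 → f/2.2 → f/2 → f/1.8 → f/1.6 → f/1.4 — 5 stops opened up (brighter).
Need 5 stops darker from the shutter speed: 15 → 13 → 10 → 8 → 6 → 5 → 4 → 3.2 → 2.5 → 2 → 1.6 → 1.3 → 1 → 0.8 → 0.6 → 0.5.

0.5 s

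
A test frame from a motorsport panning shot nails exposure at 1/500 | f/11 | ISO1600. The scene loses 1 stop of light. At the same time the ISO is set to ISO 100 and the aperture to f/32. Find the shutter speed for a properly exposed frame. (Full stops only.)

1/2s

Scene light: 1 stop darker.
ISO: 1600 → 800 → 400 → 200 → 100 — 4 stops dropped (darker).
Aperture: f/11 → f/16 → f/22 → f/32 — 3 stops narrower (darker).
Net so far: 8 stops darker. Shutter speed: 1/500 → 1/250 → 1/125 → 1/60 → 1/30 → 1/15 → 1/8 → 1/4 → 1/2.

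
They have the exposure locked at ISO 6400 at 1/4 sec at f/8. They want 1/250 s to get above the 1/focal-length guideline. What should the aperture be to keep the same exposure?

f/1.0

Shutter speed: 1/4 → 1/8 → 1/15 → 1/30 → 1/60 → 1/125 → 1/250 — 6 stops shorter (darker).
Need 6 stops brighter from the aperture: f/8 → f/5.6 → f/4 → f/2.8 → f/2 → f/1.4 → f/1.0.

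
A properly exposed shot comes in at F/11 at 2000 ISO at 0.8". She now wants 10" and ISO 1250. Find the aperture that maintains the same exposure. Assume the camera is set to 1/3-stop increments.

Shutter speed: 0.8 → 1 → 1.3 → 1.6 → 2 → 2.5 → 3.2 → 4 → 5 → 6 → 8 → 10 — 3 2/3 stops slower (brighter).
ISO: 2000 → 1600 → 1250 — 2/3 stop dropped (darker).
Net change so far: 3 stops brighter. Offset with the aperture: f/11 → f/13 → f/14 → f/16 → f/18 → f/20 → f/22 → f/25 → f/29 → f/32.

f/32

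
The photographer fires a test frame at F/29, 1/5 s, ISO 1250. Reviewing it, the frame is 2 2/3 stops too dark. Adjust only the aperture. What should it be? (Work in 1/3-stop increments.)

f/11

Underexposed by 2 2/3 stops → need 2 2/3 stops brighter.
Aperture: f/29 → f/25 → f/22 → f/20 → f/18 → f/16 → f/14 → f/13 → f/11.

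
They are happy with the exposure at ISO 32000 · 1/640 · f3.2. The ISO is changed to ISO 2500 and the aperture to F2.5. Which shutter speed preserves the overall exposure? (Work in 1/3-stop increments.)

ISO: 32000 → 25600 → 20000 → 16000 → 12800 → 10000 → 8000 → 6400 → 5000 → 4000 → 3200 → 2500 — 3 2/3 stops lower (darker).
Aperture: f/3.2 → f/2.8 → f/2.5 — 2/3 stop larger aperture (brighter).
Net change so far: 3 stops darker. Offset with the shutter speed: 1/640 → 1/500 → 1/400 → 1/320 → 1/250 → 1/200 → 1/160 → 1/125 → 1/100 → 1/80.

1/80s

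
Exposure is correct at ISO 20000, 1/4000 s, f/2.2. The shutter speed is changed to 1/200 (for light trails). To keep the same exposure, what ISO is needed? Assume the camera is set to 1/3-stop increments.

ISO 1000

Shutter speed: 1/4000 → 1/3200 → 1/2500 → 1/2000 → 1/1600 → 1/1250 → 1/1000 → 1/800 → 1/640 → 1/500 → 1/400 → 1/320 → 1/250 → 1/200 — 4 1/3 stops slower (brighter).
Need 4 1/3 stops darker from the ISO: 20000 → 16000 → 12800 → 10000 → 8000 → 6400 → 5000 → 4000 → 3200 → 2500 → 2000 → 1600 → 1250 → 1000.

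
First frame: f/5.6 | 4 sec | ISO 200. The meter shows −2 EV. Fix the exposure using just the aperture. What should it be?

Underexposed by 2 stops → need 2 stops brighter.
Aperture: f/5.6 → f/4 → f/2.8.

f/2.8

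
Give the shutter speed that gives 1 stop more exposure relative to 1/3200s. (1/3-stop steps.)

Shutter speed: 1/3200 → 1/2500 → 1/2000 → 1/1600 — 1 stop longer (brighter).

1/1600s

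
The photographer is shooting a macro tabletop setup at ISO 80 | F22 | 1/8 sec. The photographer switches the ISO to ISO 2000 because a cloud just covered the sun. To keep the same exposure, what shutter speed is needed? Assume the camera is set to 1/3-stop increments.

ISO: 80 → 100 → 125 → 160 → 200 → 250 → 320 → 400 → 500 → 640 → 800 → 1000 → 1250 → 1600 → 2000 — 4 2/3 stops raised (brighter).
Need 4 2/3 stops darker from the shutter speed: 1/8 → 1/10 → 1/13 → 1/15 → 1/20 → 1/25 → 1/30 → 1/40 → 1/50 → 1/60 → 1/80 → 1/100 → 1/125 → 1/160 → 1/200.

1/200s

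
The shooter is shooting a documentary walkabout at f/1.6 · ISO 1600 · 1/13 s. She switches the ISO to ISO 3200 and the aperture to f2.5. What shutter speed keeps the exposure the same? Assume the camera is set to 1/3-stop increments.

ISO: 1600 → 2000 → 2500 → 3200 — 1 stop raised (brighter).
Aperture: f/1.6 → f/1.8 → f/2 → f/2.2 → f/2.5 — 1 1/3 stops narrower (darker).
Net change so far: 1/3 stop darker. Offset with the shutter speed: 1/13 → 1/10.

1/10s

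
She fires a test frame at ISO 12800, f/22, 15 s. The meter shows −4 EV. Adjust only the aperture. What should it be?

f/5.6

Underexposed by 4 stops → need 4 stops brighter.
Aperture: f/22 → f/16 → f/11 → f/8 → f/5.6.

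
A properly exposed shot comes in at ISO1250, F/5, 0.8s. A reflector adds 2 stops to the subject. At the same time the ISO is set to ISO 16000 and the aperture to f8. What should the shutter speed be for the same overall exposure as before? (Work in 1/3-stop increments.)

Scene light: 2 stops brighter.
ISO: 1250 → 1600 → 2000 → 2500 → 3200 → 4000 → 5000 → 6400 → 8000 → 10000 → 12800 → 16000 — 3 2/3 stops higher (brighter).
Aperture: f/5 → f/5.6 → f/6.3 → f/7.1 → f/8 — 1 1/3 stops narrower (darker).
Net so far: 4 1/3 stops brighter. Shutter speed: 0.8 → 0.6 → 0.5 → 0.4 → 0.3 → 1/4 → 1/5 → 1/6 → 1/8 → 1/10 → 1/13 → 1/15 → 1/20 → 1/25.

1/25s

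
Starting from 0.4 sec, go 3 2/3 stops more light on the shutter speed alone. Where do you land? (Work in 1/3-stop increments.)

Shutter speed: 0.4 → 0.5 → 0.6 → 0.8 → 1 → 1.3 → 1.6 → 2 → 2.5 → 3.2 → 4 → 5 — 3 2/3 stops longer (brighter).

5 s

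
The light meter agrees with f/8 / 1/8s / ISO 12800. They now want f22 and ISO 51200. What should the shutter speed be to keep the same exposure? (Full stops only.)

Aperture: f/8 → f/11 → f/16 → f/22 — 3 stops narrower (darker).
ISO: 12800 → 25600 → 51200 — 2 stops raised (brighter).
Net change so far: 1 stop darker. Offset with the shutter speed: 1/8 → 1/4.

1/4s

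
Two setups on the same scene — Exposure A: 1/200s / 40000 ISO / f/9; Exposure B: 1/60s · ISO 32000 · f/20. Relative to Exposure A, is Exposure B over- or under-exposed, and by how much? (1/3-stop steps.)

1 stop darker

Aperture: f/9 → f/10 → f/11 → f/13 → f/14 → f/16 → f/18 → f/20 — 2 1/3 stops stopped down (darker).
Shutter speed: 1/200 → 1/160 → 1/125 → 1/100 → 1/80 → 1/60 — 1 2/3 stops longer (brighter).
ISO: 40000 → 32000 — 1/3 stop dropped (darker).
Net: −2 1/3 +1 2/3 −1/3 = −1 stop.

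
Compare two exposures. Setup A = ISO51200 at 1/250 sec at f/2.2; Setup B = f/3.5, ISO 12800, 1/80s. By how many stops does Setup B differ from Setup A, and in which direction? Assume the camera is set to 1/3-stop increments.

Aperture: f/2.2 → f/2.5 → f/2.8 → f/3.2 → f/3.5 — 1 1/3 stops smaller aperture (darker).
Shutter speed: 1/250 → 1/200 → 1/160 → 1/125 → 1/100 → 1/80 — 1 2/3 stops slower (brighter).
ISO: 51200 → 40000 → 32000 → 25600 → 20000 → 16000 → 12800 — 2 stops lower (darker).
Net: −1 1/3 +1 2/3 −2 = −1 2/3 stops.

1 2/3 stops darker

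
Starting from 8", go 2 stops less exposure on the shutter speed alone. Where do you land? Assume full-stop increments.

Shutter speed: 8 → 4 → 2 — 2 stops shorter (darker).

2 s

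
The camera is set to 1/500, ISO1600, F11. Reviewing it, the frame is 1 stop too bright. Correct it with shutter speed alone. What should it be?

1/1000s

Overexposed by 1 stop → need 1 stop darker.
Shutter speed: 1/500 → 1/1000.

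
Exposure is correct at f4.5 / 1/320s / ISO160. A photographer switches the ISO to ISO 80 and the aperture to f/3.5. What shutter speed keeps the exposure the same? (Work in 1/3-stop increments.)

ISO: 160 → 125 → 100 → 80 — 1 stop dropped (darker).
Aperture: f/4.5 → f/4 → f/3.5 — 2/3 stop opened up (brighter).
Net change so far: 1/3 stop darker. Offset with the shutter speed: 1/320 → 1/250.

1/250s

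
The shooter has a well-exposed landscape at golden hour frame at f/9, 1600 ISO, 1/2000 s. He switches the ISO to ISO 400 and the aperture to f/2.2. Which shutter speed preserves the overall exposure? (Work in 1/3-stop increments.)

1/8000s

ISO: 1600 → 1250 → 1000 → 800 → 640 → 500 → 400 — 2 stops dropped (darker).
Aperture: f/9 → f/8 → f/7.1 → f/6.3 → f/5.6 → f/5 → f/4.5 → f/4 → f/3.5 → f/3.2 → f/2.8 → f/2.5 → f/2.2 — 4 stops wider (brighter).
Net change so far: 2 stops brighter. Offset with the shutter speed: 1/2000 → 1/2500 → 1/3200 → 1/4000 → 1/5000 → 1/6400 → 1/8000.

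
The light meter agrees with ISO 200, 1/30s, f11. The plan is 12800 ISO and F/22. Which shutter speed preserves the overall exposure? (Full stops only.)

ISO: 200 → 400 → 800 → 1600 → 3200 → 6400 → 12800 — 6 stops higher (brighter).
Aperture: f/11 → f/16 → f/22 — 2 stops smaller aperture (darker).
Net change so far: 4 stops brighter. Offset with the shutter speed: 1/30 → 1/60 → 1/125 → 1/250 → 1/500.

1/500s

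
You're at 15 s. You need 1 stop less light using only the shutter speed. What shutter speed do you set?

Shutter speed: 15 → 8 — 1 stop shorter (darker).

8 s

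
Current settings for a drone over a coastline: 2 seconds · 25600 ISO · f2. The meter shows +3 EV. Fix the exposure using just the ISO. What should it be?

ISO 3200

Overexposed by 3 stops → need 3 stops darker.
ISO: 25600 → 12800 → 6400 → 3200.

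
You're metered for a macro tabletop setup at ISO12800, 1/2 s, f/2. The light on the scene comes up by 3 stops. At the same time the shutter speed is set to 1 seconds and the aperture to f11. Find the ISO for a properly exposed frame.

ISO 25600

Scene light: 3 stops brighter.
Shutter speed: 1/2 → 1 — 1 stop slower (brighter).
Aperture: f/2 → f/2.8 → f/4 → f/5.6 → f/8 → f/11 — 5 stops stopped down (darker).
Net so far: 1 stop darker. ISO: 12800 → 25600.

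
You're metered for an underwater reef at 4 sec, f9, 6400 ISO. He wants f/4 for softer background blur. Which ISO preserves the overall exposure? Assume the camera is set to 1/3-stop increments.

Aperture: f/9 → f/8 → f/7.1 → f/6.3 → f/5.6 → f/5 → f/4.5 → f/4 — 2 1/3 stops larger aperture (brighter).
Need 2 1/3 stops darker from the ISO: 6400 → 5000 → 4000 → 3200 → 2500 → 2000 → 1600 → 1250.

ISO 1250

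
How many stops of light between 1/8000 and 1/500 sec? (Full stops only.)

4 stops

1/8000 → 1/4000 → 1/2000 → 1/1000 → 1/500 — count the steps: 4 stops.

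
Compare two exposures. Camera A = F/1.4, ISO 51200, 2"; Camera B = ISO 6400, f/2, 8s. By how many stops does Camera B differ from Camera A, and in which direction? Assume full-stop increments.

Aperture: f/1.4 → f/2 — 1 stop narrower (darker).
Shutter speed: 2 → 4 → 8 — 2 stops longer (brighter).
ISO: 51200 → 25600 → 12800 → 6400 — 3 stops dropped (darker).
Net: −1 +2 −3 = −2 stops.

2 stops darker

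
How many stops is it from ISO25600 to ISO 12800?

25600 → 12800 — count the steps: 1 stop.

1 stop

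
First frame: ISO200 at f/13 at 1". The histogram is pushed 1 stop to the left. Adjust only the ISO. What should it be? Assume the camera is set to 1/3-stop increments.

ISO 400

Underexposed by 1 stop → need 1 stop brighter.
ISO: 200 → 250 → 320 → 400.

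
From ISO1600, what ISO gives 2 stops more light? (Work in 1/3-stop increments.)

ISO 6400

ISO: 1600 → 2000 → 2500 → 3200 → 4000 → 5000 → 6400 — 2 stops higher (brighter).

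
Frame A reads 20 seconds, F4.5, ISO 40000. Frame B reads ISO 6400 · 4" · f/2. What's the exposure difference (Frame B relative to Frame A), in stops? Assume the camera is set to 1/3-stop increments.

Aperture: f/4.5 → f/4 → f/3.5 → f/3.2 → f/2.8 → f/2.5 → f/2.2 → f/2 — 2 1/3 stops wider (brighter).
Shutter speed: 20 → 15 → 13 → 10 → 8 → 6 → 5 → 4 — 2 1/3 stops faster (darker).
ISO: 40000 → 32000 → 25600 → 20000 → 16000 → 12800 → 10000 → 8000 → 6400 — 2 2/3 stops lower (darker).
Net: +2 1/3 −2 1/3 −2 2/3 = −2 2/3 stops.

2 2/3 stops darker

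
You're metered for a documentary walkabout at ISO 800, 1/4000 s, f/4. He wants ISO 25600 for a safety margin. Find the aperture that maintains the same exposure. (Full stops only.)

f/22

ISO: 800 → 1600 → 3200 → 6400 → 12800 → 25600 — 5 stops higher (brighter).
Need 5 stops darker from the aperture: f/4 → f/5.6 → f/8 → f/11 → f/16 → f/22.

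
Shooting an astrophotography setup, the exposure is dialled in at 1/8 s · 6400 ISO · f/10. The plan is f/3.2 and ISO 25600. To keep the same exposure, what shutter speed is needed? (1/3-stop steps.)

Aperture: f/10 → f/9 → f/8 → f/7.1 → f/6.3 → f/5.6 → f/5 → f/4.5 → f/4 → f/3.5 → f/3.2 — 3 1/3 stops opened up (brighter).
ISO: 6400 → 8000 → 10000 → 12800 → 16000 → 20000 → 25600 — 2 stops raised (brighter).
Net change so far: 5 1/3 stops brighter. Offset with the shutter speed: 1/8 → 1/10 → 1/13 → 1/15 → 1/20 → 1/25 → 1/30 → 1/40 → 1/50 → 1/60 → 1/80 → 1/100 → 1/125 → 1/160 → 1/200 → 1/250 → 1/320.

1/320s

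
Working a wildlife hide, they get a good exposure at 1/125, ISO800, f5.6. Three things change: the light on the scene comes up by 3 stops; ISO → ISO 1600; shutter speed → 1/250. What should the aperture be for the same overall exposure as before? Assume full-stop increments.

f/16

Scene light: 3 stops brighter.
ISO: 800 → 1600 — 1 stop raised (brighter).
Shutter speed: 1/125 → 1/250 — 1 stop faster (darker).
Net so far: 3 stops brighter. Aperture: f/5.6 → f/8 → f/11 → f/16.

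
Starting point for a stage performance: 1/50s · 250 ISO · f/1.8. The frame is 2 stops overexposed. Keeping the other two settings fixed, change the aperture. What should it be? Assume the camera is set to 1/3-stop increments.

Overexposed by 2 stops → need 2 stops darker.
Aperture: f/1.8 → f/2 → f/2.2 → f/2.5 → f/2.8 → f/3.2 → f/3.5.

f/3.5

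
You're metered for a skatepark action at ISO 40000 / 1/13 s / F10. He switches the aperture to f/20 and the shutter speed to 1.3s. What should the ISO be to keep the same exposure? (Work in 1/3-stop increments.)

Aperture: f/10 → f/11 → f/13 → f/14 → f/16 → f/18 → f/20 — 2 stops narrower (darker).
Shutter speed: 1/13 → 1/10 → 1/8 → 1/6 → 1/5 → 1/4 → 0.3 → 0.4 → 0.5 → 0.6 → 0.8 → 1 → 1.3 — 4 stops slower (brighter).
Net change so far: 2 stops brighter. Offset with the ISO: 40000 → 32000 → 25600 → 20000 → 16000 → 12800 → 10000.

ISO 10000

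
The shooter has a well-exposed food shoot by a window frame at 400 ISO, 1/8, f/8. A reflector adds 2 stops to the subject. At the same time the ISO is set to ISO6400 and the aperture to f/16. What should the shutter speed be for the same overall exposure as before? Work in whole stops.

1/125s

Scene light: 2 stops brighter.
ISO: 400 → 800 → 1600 → 3200 → 6400 — 4 stops higher (brighter).
Aperture: f/8 → f/11 → f/16 — 2 stops narrower (darker).
Net so far: 4 stops brighter. Shutter speed: 1/8 → 1/15 → 1/30 → 1/60 → 1/125.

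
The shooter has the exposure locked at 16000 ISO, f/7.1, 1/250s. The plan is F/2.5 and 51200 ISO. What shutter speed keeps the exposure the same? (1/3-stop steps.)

1/6400s

Aperture: f/7.1 → f/6.3 → f/5.6 → f/5 → f/4.5 → f/4 → f/3.5 → f/3.2 → f/2.8 → f/2.5 — 3 stops wider (brighter).
ISO: 16000 → 20000 → 25600 → 32000 → 40000 → 51200 — 1 2/3 stops higher (brighter).
Net change so far: 4 2/3 stops brighter. Offset with the shutter speed: 1/250 → 1/320 → 1/400 → 1/500 → 1/640 → 1/800 → 1/1000 → 1/1250 → 1/1600 → 1/2000 → 1/2500 → 1/3200 → 1/4000 → 1/5000 → 1/6400.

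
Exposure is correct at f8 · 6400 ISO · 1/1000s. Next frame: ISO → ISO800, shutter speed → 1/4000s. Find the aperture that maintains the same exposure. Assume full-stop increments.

f/1.4

ISO: 6400 → 3200 → 1600 → 800 — 3 stops lower (darker).
Shutter speed: 1/1000 → 1/2000 → 1/4000 — 2 stops shorter (darker).
Net change so far: 5 stops darker. Offset with the aperture: f/8 → f/5.6 → f/4 → f/2.8 → f/2 → f/1.4.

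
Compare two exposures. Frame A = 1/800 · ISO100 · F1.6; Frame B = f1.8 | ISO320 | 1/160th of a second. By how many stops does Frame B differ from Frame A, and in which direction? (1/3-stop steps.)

Aperture: f/1.6 → f/1.8 — 1/3 stop stopped down (darker).
Shutter speed: 1/800 → 1/640 → 1/500 → 1/400 → 1/320 → 1/250 → 1/200 → 1/160 — 2 1/3 stops slower (brighter).
ISO: 100 → 125 → 160 → 200 → 250 → 320 — 1 2/3 stops raised (brighter).
Net: −1/3 +2 1/3 +1 2/3 = +3 2/3 stops.

3 2/3 stops brighter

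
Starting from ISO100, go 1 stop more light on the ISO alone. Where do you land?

ISO: 100 → 200 — 1 stop raised (brighter).

ISO 200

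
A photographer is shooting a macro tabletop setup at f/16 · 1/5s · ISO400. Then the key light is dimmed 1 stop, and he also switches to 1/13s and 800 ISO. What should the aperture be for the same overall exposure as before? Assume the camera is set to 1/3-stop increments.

f/10

Scene light: 1 stop darker.
Shutter speed: 1/5 → 1/6 → 1/8 → 1/10 → 1/13 — 1 1/3 stops shorter (darker).
ISO: 400 → 500 → 640 → 800 — 1 stop raised (brighter).
Net so far: 1 1/3 stops darker. Aperture: f/16 → f/14 → f/13 → f/11 → f/10.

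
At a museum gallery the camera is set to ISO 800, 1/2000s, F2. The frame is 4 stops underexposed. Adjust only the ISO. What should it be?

ISO 12800

Underexposed by 4 stops → need 4 stops brighter.
ISO: 800 → 1600 → 3200 → 6400 → 12800.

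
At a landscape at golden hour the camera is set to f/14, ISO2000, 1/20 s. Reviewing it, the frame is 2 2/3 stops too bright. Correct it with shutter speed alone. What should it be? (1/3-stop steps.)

Overexposed by 2 2/3 stops → need 2 2/3 stops darker.
Shutter speed: 1/20 → 1/25 → 1/30 → 1/40 → 1/50 → 1/60 → 1/80 → 1/100 → 1/125.

1/125s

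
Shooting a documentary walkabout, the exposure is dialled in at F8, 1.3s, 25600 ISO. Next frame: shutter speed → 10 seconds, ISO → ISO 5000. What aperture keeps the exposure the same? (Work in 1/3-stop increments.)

f/10

Shutter speed: 1.3 → 1.6 → 2 → 2.5 → 3.2 → 4 → 5 → 6 → 8 → 10 — 3 stops longer (brighter).
ISO: 25600 → 20000 → 16000 → 12800 → 10000 → 8000 → 6400 → 5000 — 2 1/3 stops lower (darker).
Net change so far: 2/3 stop brighter. Offset with the aperture: f/8 → f/9 → f/10.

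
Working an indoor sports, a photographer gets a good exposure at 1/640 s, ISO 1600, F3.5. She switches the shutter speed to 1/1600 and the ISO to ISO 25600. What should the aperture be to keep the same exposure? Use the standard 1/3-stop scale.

Shutter speed: 1/640 → 1/800 → 1/1000 → 1/1250 → 1/1600 — 1 1/3 stops shorter (darker).
ISO: 1600 → 2000 → 2500 → 3200 → 4000 → 5000 → 6400 → 8000 → 10000 → 12800 → 16000 → 20000 → 25600 — 4 stops higher (brighter).
Net change so far: 2 2/3 stops brighter. Offset with the aperture: f/3.5 → f/4 → f/4.5 → f/5 → f/5.6 → f/6.3 → f/7.1 → f/8 → f/9.

f/9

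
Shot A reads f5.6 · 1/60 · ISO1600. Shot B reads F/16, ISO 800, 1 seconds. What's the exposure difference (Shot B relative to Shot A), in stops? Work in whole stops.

2 stops brighter

Aperture: f/5.6 → f/8 → f/11 → f/16 — 3 stops stopped down (darker).
Shutter speed: 1/60 → 1/30 → 1/15 → 1/8 → 1/4 → 1/2 → 1 — 6 stops slower (brighter).
ISO: 1600 → 800 — 1 stop dropped (darker).
Net: −3 +6 −1 = +2 stops.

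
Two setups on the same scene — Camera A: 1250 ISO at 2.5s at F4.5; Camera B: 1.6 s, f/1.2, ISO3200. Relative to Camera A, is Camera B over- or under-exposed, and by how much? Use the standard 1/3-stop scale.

Aperture: f/4.5 → f/4 → f/3.5 → f/3.2 → f/2.8 → f/2.5 → f/2.2 → f/2 → f/1.8 → f/1.6 → f/1.4 → f/1.2 — 3 2/3 stops larger aperture (brighter).
Shutter speed: 2.5 → 2 → 1.6 — 2/3 stop faster (darker).
ISO: 1250 → 1600 → 2000 → 2500 → 3200 — 1 1/3 stops higher (brighter).
Net: +3 2/3 −2/3 +1 1/3 = +4 1/3 stops.

4 1/3 stops brighter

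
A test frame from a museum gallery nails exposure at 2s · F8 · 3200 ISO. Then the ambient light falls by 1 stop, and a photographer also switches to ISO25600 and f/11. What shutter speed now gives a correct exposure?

1 s

Scene light: 1 stop darker.
ISO: 3200 → 6400 → 12800 → 25600 — 3 stops raised (brighter).
Aperture: f/8 → f/11 — 1 stop smaller aperture (darker).
Net so far: 1 stop brighter. Shutter speed: 2 → 1.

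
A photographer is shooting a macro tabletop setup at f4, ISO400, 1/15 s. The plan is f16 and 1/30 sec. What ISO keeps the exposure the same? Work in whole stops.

Aperture: f/4 → f/5.6 → f/8 → f/11 → f/16 — 4 stops stopped down (darker).
Shutter speed: 1/15 → 1/30 — 1 stop faster (darker).
Net change so far: 5 stops darker. Offset with the ISO: 400 → 800 → 1600 → 3200 → 6400 → 12800.

ISO 12800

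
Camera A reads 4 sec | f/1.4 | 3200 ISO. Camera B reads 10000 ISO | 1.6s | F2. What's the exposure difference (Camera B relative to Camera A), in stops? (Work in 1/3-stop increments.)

Aperture: f/1.4 → f/1.6 → f/1.8 → f/2 — 1 stop stopped down (darker).
Shutter speed: 4 → 3.2 → 2.5 → 2 → 1.6 — 1 1/3 stops shorter (darker).
ISO: 3200 → 4000 → 5000 → 6400 → 8000 → 10000 — 1 2/3 stops higher (brighter).
Net: −1 −1 1/3 +1 2/3 = −2/3 stops.

2/3 stop darker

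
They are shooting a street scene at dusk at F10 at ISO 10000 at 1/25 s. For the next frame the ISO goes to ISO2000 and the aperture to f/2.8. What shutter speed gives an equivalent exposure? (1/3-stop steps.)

ISO: 10000 → 8000 → 6400 → 5000 → 4000 → 3200 → 2500 → 2000 — 2 1/3 stops dropped (darker).
Aperture: f/10 → f/9 → f/8 → f/7.1 → f/6.3 → f/5.6 → f/5 → f/4.5 → f/4 → f/3.5 → f/3.2 → f/2.8 — 3 2/3 stops opened up (brighter).
Net change so far: 1 1/3 stops brighter. Offset with the shutter speed: 1/25 → 1/30 → 1/40 → 1/50 → 1/60.

1/60s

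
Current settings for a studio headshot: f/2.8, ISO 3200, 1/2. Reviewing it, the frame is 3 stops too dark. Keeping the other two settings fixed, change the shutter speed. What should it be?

Underexposed by 3 stops → need 3 stops brighter.
Shutter speed: 1/2 → 1 → 2 → 4.

4 s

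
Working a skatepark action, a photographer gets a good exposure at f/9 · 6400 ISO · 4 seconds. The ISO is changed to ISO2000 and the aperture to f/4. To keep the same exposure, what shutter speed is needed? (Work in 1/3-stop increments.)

ISO: 6400 → 5000 → 4000 → 3200 → 2500 → 2000 — 1 2/3 stops lower (darker).
Aperture: f/9 → f/8 → f/7.1 → f/6.3 → f/5.6 → f/5 → f/4.5 → f/4 — 2 1/3 stops opened up (brighter).
Net change so far: 2/3 stop brighter. Offset with the shutter speed: 4 → 3.2 → 2.5.

2.5 s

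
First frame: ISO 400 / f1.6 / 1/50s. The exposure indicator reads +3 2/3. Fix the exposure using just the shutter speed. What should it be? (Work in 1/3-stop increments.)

1/640s

Overexposed by 3 2/3 stops → need 3 2/3 stops darker.
Shutter speed: 1/50 → 1/60 → 1/80 → 1/100 → 1/125 → 1/160 → 1/200 → 1/250 → 1/320 → 1/400 → 1/500 → 1/640.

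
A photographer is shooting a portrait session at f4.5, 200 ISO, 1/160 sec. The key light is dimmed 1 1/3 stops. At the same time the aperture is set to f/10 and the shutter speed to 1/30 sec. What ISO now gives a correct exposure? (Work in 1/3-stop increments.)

ISO 500

Scene light: 1 1/3 stops darker.
Aperture: f/4.5 → f/5 → f/5.6 → f/6.3 → f/7.1 → f/8 → f/9 → f/10 — 2 1/3 stops stopped down (darker).
Shutter speed: 1/160 → 1/125 → 1/100 → 1/80 → 1/60 → 1/50 → 1/40 → 1/30 — 2 1/3 stops longer (brighter).
Net so far: 1 1/3 stops darker. ISO: 200 → 250 → 320 → 400 → 500.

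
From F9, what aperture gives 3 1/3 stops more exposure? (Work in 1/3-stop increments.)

f/2.8

Aperture: f/9 → f/8 → f/7.1 → f/6.3 → f/5.6 → f/5 → f/4.5 → f/4 → f/3.5 → f/3.2 → f/2.8 — 3 1/3 stops larger aperture (brighter).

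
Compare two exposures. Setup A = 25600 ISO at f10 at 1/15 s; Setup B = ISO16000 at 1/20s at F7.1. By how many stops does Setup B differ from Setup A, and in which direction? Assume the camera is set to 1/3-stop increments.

Aperture: f/10 → f/9 → f/8 → f/7.1 — 1 stop wider (brighter).
Shutter speed: 1/15 → 1/20 — 1/3 stop shorter (darker).
ISO: 25600 → 20000 → 16000 — 2/3 stop lower (darker).
Net: +1 −1/3 −2/3 = 0 stops.

same exposure (0 stops)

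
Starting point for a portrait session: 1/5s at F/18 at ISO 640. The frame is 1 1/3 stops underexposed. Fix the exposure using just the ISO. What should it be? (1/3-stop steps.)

ISO 1600

Underexposed by 1 1/3 stops → need 1 1/3 stops brighter.
ISO: 640 → 800 → 1000 → 1250 → 1600.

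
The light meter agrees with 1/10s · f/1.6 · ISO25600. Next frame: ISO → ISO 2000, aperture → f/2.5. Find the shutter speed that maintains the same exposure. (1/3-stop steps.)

3.2 s

ISO: 25600 → 20000 → 16000 → 12800 → 10000 → 8000 → 6400 → 5000 → 4000 → 3200 → 2500 → 2000 — 3 2/3 stops dropped (darker).
Aperture: f/1.6 → f/1.8 → f/2 → f/2.2 → f/2.5 — 1 1/3 stops stopped down (darker).
Net change so far: 5 stops darker. Offset with the shutter speed: 1/10 → 1/8 → 1/6 → 1/5 → 1/4 → 0.3 → 0.4 → 0.5 → 0.6 → 0.8 → 1 → 1.3 → 1.6 → 2 → 2.5 → 3.2.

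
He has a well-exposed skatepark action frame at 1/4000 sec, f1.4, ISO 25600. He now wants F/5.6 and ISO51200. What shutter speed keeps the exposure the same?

1/500s

Aperture: f/1.4 → f/2 → f/2.8 → f/4 → f/5.6 — 4 stops narrower (darker).
ISO: 25600 → 51200 — 1 stop higher (brighter).
Net change so far: 3 stops darker. Offset with the shutter speed: 1/4000 → 1/2000 → 1/1000 → 1/500.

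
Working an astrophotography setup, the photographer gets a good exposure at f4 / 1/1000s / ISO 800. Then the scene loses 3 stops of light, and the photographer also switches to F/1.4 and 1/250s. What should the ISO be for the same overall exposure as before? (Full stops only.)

Scene light: 3 stops darker.
Aperture: f/4 → f/2.8 → f/2 → f/1.4 — 3 stops larger aperture (brighter).
Shutter speed: 1/1000 → 1/500 → 1/250 — 2 stops longer (brighter).
Net so far: 2 stops brighter. ISO: 800 → 400 → 200.

ISO 200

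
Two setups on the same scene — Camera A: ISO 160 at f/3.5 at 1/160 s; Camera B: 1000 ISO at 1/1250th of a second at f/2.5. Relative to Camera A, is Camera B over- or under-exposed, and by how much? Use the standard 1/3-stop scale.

2/3 stop brighter

Aperture: f/3.5 → f/3.2 → f/2.8 → f/2.5 — 1 stop wider (brighter).
Shutter speed: 1/160 → 1/200 → 1/250 → 1/320 → 1/400 → 1/500 → 1/640 → 1/800 → 1/1000 → 1/1250 — 3 stops faster (darker).
ISO: 160 → 200 → 250 → 320 → 400 → 500 → 640 → 800 → 1000 — 2 2/3 stops raised (brighter).
Net: +1 −3 +2 2/3 = +2/3 stops.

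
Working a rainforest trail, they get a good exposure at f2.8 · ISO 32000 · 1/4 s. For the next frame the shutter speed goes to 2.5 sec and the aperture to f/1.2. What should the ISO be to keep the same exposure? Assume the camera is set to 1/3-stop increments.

ISO 640

Shutter speed: 1/4 → 0.3 → 0.4 → 0.5 → 0.6 → 0.8 → 1 → 1.3 → 1.6 → 2 → 2.5 — 3 1/3 stops slower (brighter).
Aperture: f/2.8 → f/2.5 → f/2.2 → f/2 → f/1.8 → f/1.6 → f/1.4 → f/1.2 — 2 1/3 stops opened up (brighter).
Net change so far: 5 2/3 stops brighter. Offset with the ISO: 32000 → 25600 → 20000 → 16000 → 12800 → 10000 → 8000 → 6400 → 5000 → 4000 → 3200 → 2500 → 2000 → 1600 → 1250 → 1000 → 800 → 640.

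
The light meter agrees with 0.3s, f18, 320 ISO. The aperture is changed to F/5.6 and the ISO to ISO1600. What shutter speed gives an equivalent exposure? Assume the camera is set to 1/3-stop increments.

1/160s

Aperture: f/18 → f/16 → f/14 → f/13 → f/11 → f/10 → f/9 → f/8 → f/7.1 → f/6.3 → f/5.6 — 3 1/3 stops opened up (brighter).
ISO: 320 → 400 → 500 → 640 → 800 → 1000 → 1250 → 1600 — 2 1/3 stops raised (brighter).
Net change so far: 5 2/3 stops brighter. Offset with the shutter speed: 0.3 → 1/4 → 1/5 → 1/6 → 1/8 → 1/10 → 1/13 → 1/15 → 1/20 → 1/25 → 1/30 → 1/40 → 1/50 → 1/60 → 1/80 → 1/100 → 1/125 → 1/160.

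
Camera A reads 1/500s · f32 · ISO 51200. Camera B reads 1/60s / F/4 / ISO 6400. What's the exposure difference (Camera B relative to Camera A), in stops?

6 stops brighter

Aperture: f/32 → f/22 → f/16 → f/11 → f/8 → f/5.6 → f/4 — 6 stops wider (brighter).
Shutter speed: 1/500 → 1/250 → 1/125 → 1/60 — 3 stops slower (brighter).
ISO: 51200 → 25600 → 12800 → 6400 — 3 stops dropped (darker).
Net: +6 +3 −3 = +6 stops.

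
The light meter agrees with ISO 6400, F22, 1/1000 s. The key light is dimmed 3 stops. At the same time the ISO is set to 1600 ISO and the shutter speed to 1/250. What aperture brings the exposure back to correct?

f/8

Scene light: 3 stops darker.
ISO: 6400 → 3200 → 1600 — 2 stops dropped (darker).
Shutter speed: 1/1000 → 1/500 → 1/250 — 2 stops longer (brighter).
Net so far: 3 stops darker. Aperture: f/22 → f/16 → f/11 → f/8.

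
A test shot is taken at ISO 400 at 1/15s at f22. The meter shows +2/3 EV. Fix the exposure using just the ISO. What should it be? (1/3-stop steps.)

Overexposed by 2/3 stop → need 2/3 stop darker.
ISO: 400 → 320 → 250.

ISO 250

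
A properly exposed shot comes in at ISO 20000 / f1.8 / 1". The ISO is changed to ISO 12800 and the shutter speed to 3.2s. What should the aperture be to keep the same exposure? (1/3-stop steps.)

ISO: 20000 → 16000 → 12800 — 2/3 stop lower (darker).
Shutter speed: 1 → 1.3 → 1.6 → 2 → 2.5 → 3.2 — 1 2/3 stops longer (brighter).
Net change so far: 1 stop brighter. Offset with the aperture: f/1.8 → f/2 → f/2.2 → f/2.5.

f/2.5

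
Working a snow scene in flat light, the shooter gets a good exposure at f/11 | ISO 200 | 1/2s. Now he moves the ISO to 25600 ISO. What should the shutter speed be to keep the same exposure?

1/250s

ISO: 200 → 400 → 800 → 1600 → 3200 → 6400 → 12800 → 25600 — 7 stops raised (brighter).
Need 7 stops darker from the shutter speed: 1/2 → 1/4 → 1/8 → 1/15 → 1/30 → 1/60 → 1/125 → 1/250.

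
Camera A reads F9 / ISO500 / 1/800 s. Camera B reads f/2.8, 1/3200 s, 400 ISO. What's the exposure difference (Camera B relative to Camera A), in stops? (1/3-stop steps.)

1 stop brighter

Aperture: f/9 → f/8 → f/7.1 → f/6.3 → f/5.6 → f/5 → f/4.5 → f/4 → f/3.5 → f/3.2 → f/2.8 — 3 1/3 stops larger aperture (brighter).
Shutter speed: 1/800 → 1/1000 → 1/1250 → 1/1600 → 1/2000 → 1/2500 → 1/3200 — 2 stops shorter (darker).
ISO: 500 → 400 — 1/3 stop lower (darker).
Net: +3 1/3 −2 −1/3 = +1 stop.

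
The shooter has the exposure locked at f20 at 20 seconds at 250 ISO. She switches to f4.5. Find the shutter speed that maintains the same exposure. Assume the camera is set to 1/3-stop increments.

1 s

Aperture: f/20 → f/18 → f/16 → f/14 → f/13 → f/11 → f/10 → f/9 → f/8 → f/7.1 → f/6.3 → f/5.6 → f/5 → f/4.5 — 4 1/3 stops larger aperture (brighter).
Need 4 1/3 stops darker from the shutter speed: 20 → 15 → 13 → 10 → 8 → 6 → 5 → 4 → 3.2 → 2.5 → 2 → 1.6 → 1.3 → 1.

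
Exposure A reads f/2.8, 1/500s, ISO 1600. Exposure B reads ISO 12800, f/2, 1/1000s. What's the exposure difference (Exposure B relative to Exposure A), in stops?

3 stops brighter

Aperture: f/2.8 → f/2 — 1 stop wider (brighter).
Shutter speed: 1/500 → 1/1000 — 1 stop faster (darker).
ISO: 1600 → 3200 → 6400 → 12800 — 3 stops raised (brighter).
Net: +1 −1 +3 = +3 stops.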